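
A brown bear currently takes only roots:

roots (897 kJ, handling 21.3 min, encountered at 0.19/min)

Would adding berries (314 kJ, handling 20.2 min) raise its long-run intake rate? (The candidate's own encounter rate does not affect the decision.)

Intake rate on the current diet: R = (0.19×897) / (1 + 0.19×21.3) = 170.4/5.047 = 33.77 kJ/min.
Profitability of berries: 314/20.2 = 15.54 kJ/min.
Since 15.54 < R, time spent handling berries is better spent searching.

No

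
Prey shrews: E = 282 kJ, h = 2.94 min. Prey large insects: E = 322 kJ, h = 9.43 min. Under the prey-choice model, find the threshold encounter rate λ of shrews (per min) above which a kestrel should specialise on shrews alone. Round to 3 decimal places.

At the threshold, the rate on shrews alone equals the profitability of large insects: λ·282/(1 + λ·2.94) = 322/9.43 = 34.15.
Rearranging, λ(282 − 34.15×2.94) = 34.15, so λ = 34.15/181.6 = 0.188 per min.

0.188 per min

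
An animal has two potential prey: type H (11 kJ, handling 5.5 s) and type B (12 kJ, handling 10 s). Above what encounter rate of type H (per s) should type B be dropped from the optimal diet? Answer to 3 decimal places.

At the threshold, the rate on type H alone equals the profitability of type B: λ·11/(1 + λ·5.5) = 12/10 = 1.2.
Rearranging, λ(11 − 1.2×5.5) = 1.2, so λ = 1.2/4.4 = 0.2727 per s.

0.273 per s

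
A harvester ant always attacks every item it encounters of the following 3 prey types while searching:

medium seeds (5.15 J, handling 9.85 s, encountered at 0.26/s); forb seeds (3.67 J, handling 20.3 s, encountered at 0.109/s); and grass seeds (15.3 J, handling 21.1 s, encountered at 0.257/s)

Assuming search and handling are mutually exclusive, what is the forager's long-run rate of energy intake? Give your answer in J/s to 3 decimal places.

0.507 J/s

R = Σλ_iE_i / (1 + Σλ_ih_i)
Numerator: 0.26×5.15 + 0.109×3.67 + 0.257×15.3 = 5.671
Denominator: 1 + 0.26×9.85 + 0.109×20.3 + 0.257×21.1 = 11.2
R = 5.671/11.2 = 0.5065 J/s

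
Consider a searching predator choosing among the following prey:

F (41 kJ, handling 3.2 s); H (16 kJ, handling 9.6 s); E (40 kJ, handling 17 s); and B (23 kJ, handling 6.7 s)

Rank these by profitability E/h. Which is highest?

In descending order of E/h:
F: 41/3.2 = 12.8 kJ/s
B: 23/6.7 = 3.43 kJ/s
E: 40/17 = 2.35 kJ/s
H: 16/9.6 = 1.67 kJ/s

F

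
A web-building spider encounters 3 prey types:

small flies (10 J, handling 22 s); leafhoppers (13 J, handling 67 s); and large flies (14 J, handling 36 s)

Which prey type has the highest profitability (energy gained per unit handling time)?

Profitability E/h (J/s): small flies = 10/22 = 0.455, leafhoppers = 13/67 = 0.194, large flies = 14/36 = 0.389.
Ranked: small flies > large flies > leafhoppers.

small flies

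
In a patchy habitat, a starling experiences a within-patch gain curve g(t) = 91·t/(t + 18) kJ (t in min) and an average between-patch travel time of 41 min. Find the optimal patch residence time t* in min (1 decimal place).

27.2 min

Optimal t* satisfies g'(t*) = g(t*)/(T + t*).
g'(t) = 91·18/(t + 18)². Setting 91·18/(t+18)² = 91t/[(t+18)(41+t)] gives 18(41+t) = t(t+18), so t² = 18×41 = 738.
t* = √738 = 27.17 min.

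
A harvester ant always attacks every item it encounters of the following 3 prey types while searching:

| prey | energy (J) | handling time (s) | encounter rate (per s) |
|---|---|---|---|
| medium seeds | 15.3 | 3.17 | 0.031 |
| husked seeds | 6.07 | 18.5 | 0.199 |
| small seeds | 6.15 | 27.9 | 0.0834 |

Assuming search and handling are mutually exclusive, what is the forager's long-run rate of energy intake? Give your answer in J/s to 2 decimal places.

0.31 J/s

R = Σλ_iE_i / (1 + Σλ_ih_i)
Numerator: 0.031×15.3 + 0.199×6.07 + 0.0834×6.15 = 2.195
Denominator: 1 + 0.031×3.17 + 0.199×18.5 + 0.0834×27.9 = 7.107
R = 2.195/7.107 = 0.3089 J/s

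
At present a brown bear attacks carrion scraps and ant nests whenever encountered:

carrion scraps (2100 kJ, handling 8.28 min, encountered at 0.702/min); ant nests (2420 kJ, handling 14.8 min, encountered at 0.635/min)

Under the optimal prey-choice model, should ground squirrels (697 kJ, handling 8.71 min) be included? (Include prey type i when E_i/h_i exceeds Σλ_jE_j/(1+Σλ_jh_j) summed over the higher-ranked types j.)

Current rate: (0.702×2100 + 0.635×2420)/(1 + 0.702×8.28 + 0.635×14.8) = 185.7 kJ/min.
Profitability of ground squirrels: 697/8.71 = 80.02 kJ/min.
Since 80.02 < R, time spent handling ground squirrels is better spent searching.

No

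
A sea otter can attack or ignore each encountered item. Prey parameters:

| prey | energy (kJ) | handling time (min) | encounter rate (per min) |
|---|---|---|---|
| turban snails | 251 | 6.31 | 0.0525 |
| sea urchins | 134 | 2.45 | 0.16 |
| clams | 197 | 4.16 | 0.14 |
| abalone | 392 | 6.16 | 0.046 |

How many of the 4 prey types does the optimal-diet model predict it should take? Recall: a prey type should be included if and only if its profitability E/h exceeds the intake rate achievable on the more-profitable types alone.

4

Profitabilities (E/h, kJ/min): abalone 63.6, sea urchins 54.7, clams 47.4, turban snails 39.8. Add prey in this order while the next type's profitability exceeds the intake rate on those already taken.
Rate on top 1: 14.05. sea urchins: 54.7 > 14.05 → include.
Rate on top 2: 23.56. clams: 47.4 > 23.56 → include.
Rate on top 3: 29.7. turban snails: 39.8 > 29.7 → include.
Optimal diet: abalone, sea urchins, clams, turban snails — 4 of 4 types.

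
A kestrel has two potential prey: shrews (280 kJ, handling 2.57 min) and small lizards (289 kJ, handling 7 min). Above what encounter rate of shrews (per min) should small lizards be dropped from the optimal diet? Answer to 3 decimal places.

At the threshold, the rate on shrews alone equals the profitability of small lizards: λ·280/(1 + λ·2.57) = 289/7 = 41.29.
Rearranging, λ(280 − 41.29×2.57) = 41.29, so λ = 41.29/173.9 = 0.2374 per min.

0.237 per min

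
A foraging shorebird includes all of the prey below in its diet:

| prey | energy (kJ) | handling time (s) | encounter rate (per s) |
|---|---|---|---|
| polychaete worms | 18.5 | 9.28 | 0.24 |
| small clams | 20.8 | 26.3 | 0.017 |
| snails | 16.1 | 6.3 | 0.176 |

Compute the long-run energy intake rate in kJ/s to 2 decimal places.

1.59 kJ/s

R = (0.24×18.5 + 0.017×20.8 + 0.176×16.1) / (1 + 0.24×9.28 + 0.017×26.3 + 0.176×6.3) = 7.627/4.783 = 1.595 kJ/s.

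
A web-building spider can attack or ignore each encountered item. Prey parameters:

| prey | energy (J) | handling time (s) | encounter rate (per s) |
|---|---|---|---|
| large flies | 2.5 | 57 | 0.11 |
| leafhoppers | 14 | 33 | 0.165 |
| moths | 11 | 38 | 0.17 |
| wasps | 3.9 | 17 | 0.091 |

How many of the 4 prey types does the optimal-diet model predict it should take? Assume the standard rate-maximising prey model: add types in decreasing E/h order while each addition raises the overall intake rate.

Profitabilities (E/h, J/s): leafhoppers 0.424, moths 0.289, wasps 0.229, large flies 0.0439. Add prey in this order while the next type's profitability exceeds the intake rate on those already taken.
Rate on top 1: 0.3584. moths: 0.289 < 0.3584 → exclude; stop.
Optimal diet: leafhoppers — 1 of 4 types.

1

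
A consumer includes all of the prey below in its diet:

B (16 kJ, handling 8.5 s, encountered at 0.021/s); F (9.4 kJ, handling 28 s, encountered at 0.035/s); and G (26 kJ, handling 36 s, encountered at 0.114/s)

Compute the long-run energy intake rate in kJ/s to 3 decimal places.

0.579 kJ/s

R = Σλ_iE_i / (1 + Σλ_ih_i)
Numerator: 0.021×16 + 0.035×9.4 + 0.114×26 = 3.629
Denominator: 1 + 0.021×8.5 + 0.035×28 + 0.114×36 = 6.263
R = 3.629/6.263 = 0.5795 kJ/s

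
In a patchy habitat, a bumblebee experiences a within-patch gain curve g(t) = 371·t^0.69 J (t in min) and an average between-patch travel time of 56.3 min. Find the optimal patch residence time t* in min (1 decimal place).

Optimal t* satisfies g'(t*) = g(t*)/(T + t*).
g'(t) = 0.69·371·t^-0.31. Setting 0.69·371·t^-0.31 = 371·t^0.69/(56.3+t) gives 0.69(56.3+t) = t, so 0.31·t = 0.69×56.3.
t* = 0.69×56.3/0.31 = 125.3 min.

125.3 min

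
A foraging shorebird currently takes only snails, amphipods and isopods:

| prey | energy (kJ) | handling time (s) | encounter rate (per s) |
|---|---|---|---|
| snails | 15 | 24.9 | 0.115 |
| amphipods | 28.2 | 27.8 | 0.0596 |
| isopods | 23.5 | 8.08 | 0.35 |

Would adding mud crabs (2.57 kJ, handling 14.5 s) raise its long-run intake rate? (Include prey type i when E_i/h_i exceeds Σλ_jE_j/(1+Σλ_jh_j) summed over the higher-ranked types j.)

No

Current rate: (0.115×15 + 0.0596×28.2 + 0.35×23.5)/(1 + 0.115×24.9 + 0.0596×27.8 + 0.35×8.08) = 1.393 kJ/s.
mud crabs: E/h = 2.57/14.5 = 0.1772 kJ/s.
0.1772 < 1.393, so adding mud crabs would lower the average — exclude it.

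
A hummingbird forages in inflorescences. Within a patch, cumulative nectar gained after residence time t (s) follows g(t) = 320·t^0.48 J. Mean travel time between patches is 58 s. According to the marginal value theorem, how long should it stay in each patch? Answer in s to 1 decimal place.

53.5 s

Optimal t* satisfies g'(t*) = g(t*)/(T + t*).
g'(t) = 0.48·320·t^-0.52. Setting 0.48·320·t^-0.52 = 320·t^0.48/(58+t) gives 0.48(58+t) = t, so 0.52·t = 0.48×58.
t* = 0.48×58/0.52 = 53.54 s.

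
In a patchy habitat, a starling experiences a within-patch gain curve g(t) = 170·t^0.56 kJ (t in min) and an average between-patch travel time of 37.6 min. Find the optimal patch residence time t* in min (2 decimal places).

Maximise g(t)/(T+t): set derivative to zero → g'(t)(T+t) = g(t).
g'(t) = 0.56·170·t^-0.44. Setting 0.56·170·t^-0.44 = 170·t^0.56/(37.6+t) gives 0.56(37.6+t) = t, so 0.44·t = 0.56×37.6.
t* = 0.56×37.6/0.44 = 47.85 min.

47.85 min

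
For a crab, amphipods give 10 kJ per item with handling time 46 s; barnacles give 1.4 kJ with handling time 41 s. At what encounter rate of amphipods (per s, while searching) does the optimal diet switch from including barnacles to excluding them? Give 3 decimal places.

The zero-one rule: include barnacles iff E₂/h₂ > λE₁/(1+λh₁). Equality gives the switch point.
λE₁h₂ = E₂ + λE₂h₁ ⇒ λ = E₂/(E₁h₂ − E₂h₁) = 1.4/(410 − 64.4) = 0.004051 per s.

0.004 per s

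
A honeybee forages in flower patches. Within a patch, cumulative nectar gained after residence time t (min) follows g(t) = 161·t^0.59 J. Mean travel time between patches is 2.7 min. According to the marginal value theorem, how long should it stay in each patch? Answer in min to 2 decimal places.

3.89 min

By the marginal value theorem, leave when the instantaneous gain rate g'(t) equals the habitat-wide average g(t)/(T + t).
g'(t) = 0.59·161·t^-0.41. Setting 0.59·161·t^-0.41 = 161·t^0.59/(2.7+t) gives 0.59(2.7+t) = t, so 0.41·t = 0.59×2.7.
t* = 0.59×2.7/0.41 = 3.885 min.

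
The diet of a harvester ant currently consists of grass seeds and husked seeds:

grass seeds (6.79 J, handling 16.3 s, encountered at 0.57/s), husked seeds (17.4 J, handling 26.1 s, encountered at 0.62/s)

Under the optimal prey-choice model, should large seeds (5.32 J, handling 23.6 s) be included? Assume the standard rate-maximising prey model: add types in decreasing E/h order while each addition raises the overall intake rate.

No

On grass seeds and husked seeds alone, R = ΣλE/(1+Σλh) = 14.66/26.47 = 0.5537 J/s.
Profitability of large seeds: 5.32/23.6 = 0.2254 J/s.
0.2254 < 0.5537, so adding large seeds would lower the average — exclude it.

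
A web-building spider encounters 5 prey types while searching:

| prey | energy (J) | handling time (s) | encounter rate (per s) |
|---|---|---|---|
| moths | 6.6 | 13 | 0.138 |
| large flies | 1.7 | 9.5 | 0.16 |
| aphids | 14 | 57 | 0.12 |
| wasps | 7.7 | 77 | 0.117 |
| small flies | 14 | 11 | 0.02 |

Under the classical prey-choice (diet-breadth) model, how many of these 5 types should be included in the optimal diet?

2

Rank by E/h (J/s): small flies 1.27, moths 0.508, aphids 0.246, large flies 0.179, wasps 0.1. Include each in turn until the next type's E/h falls below the running intake rate.
Rate on top 1: 0.2295. moths: 0.508 > 0.2295 → include.
Rate on top 2: 0.3951. aphids: 0.246 < 0.3951 → exclude; stop.
Optimal diet: small flies, moths — 2 of 5 types.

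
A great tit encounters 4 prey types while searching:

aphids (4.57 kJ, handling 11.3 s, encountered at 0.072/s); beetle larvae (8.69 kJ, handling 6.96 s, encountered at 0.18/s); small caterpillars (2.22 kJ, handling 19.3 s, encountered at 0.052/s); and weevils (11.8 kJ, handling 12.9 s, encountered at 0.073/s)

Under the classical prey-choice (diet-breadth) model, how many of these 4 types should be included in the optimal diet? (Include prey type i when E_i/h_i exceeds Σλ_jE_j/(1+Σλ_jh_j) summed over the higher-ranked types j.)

Rank by E/h (kJ/s): beetle larvae 1.25, weevils 0.915, aphids 0.404, small caterpillars 0.115. Include each in turn until the next type's E/h falls below the running intake rate.
Rate on top 1: 0.6943. weevils: 0.915 > 0.6943 → include.
Rate on top 2: 0.7593. aphids: 0.404 < 0.7593 → exclude; stop.
Optimal diet: beetle larvae, weevils — 2 of 4 types.

2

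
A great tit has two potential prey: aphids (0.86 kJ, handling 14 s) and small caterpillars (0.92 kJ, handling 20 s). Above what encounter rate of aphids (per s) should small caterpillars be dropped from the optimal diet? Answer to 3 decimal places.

At the threshold, the rate on aphids alone equals the profitability of small caterpillars: λ·0.86/(1 + λ·14) = 0.92/20 = 0.046.
Rearranging, λ(0.86 − 0.046×14) = 0.046, so λ = 0.046/0.216 = 0.213 per s.

0.213 per s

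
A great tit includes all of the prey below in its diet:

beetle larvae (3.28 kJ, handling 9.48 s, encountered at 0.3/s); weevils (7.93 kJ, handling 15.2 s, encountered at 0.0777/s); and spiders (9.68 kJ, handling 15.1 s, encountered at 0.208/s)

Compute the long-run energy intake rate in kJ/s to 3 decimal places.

0.443 kJ/s

R = Σλ_iE_i / (1 + Σλ_ih_i)
Numerator: 0.3×3.28 + 0.0777×7.93 + 0.208×9.68 = 3.614
Denominator: 1 + 0.3×9.48 + 0.0777×15.2 + 0.208×15.1 = 8.166
R = 3.614/8.166 = 0.4425 kJ/s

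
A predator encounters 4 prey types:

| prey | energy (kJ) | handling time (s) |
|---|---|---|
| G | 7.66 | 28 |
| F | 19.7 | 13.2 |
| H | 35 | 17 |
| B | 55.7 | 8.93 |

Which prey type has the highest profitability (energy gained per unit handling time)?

Profitability E/h (kJ/s): G = 7.66/28 = 0.274, F = 19.7/13.2 = 1.49, H = 35/17 = 2.06, B = 55.7/8.93 = 6.24.
Ranked: B > H > F > G.

B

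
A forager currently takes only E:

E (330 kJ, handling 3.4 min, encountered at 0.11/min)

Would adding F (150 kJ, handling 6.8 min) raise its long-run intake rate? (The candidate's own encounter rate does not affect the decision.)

No

Current rate: (0.11×330)/(1 + 0.11×3.4) = 26.42 kJ/min.
F: E/h = 150/6.8 = 22.06 kJ/min.
Since 22.06 < R, time spent handling F is better spent searching.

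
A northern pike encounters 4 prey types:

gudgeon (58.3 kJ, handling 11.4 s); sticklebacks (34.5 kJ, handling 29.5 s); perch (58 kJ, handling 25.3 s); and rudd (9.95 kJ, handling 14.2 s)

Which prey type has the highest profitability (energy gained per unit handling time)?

gudgeon

Profitability E/h (kJ/s): gudgeon = 58.3/11.4 = 5.11, sticklebacks = 34.5/29.5 = 1.17, perch = 58/25.3 = 2.29, rudd = 9.95/14.2 = 0.701.
Ranked: gudgeon > perch > sticklebacks > rudd.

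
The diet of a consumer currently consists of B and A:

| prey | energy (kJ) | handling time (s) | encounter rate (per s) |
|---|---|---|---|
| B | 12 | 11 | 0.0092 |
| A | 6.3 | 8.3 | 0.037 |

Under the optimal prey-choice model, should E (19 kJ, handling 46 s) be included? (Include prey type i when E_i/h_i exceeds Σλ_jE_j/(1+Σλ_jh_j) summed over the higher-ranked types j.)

On B and A alone, R = ΣλE/(1+Σλh) = 0.3435/1.408 = 0.2439 kJ/s.
E: E/h = 19/46 = 0.413 kJ/s.
Since 0.413 > R, including E increases the long-run rate.

Yes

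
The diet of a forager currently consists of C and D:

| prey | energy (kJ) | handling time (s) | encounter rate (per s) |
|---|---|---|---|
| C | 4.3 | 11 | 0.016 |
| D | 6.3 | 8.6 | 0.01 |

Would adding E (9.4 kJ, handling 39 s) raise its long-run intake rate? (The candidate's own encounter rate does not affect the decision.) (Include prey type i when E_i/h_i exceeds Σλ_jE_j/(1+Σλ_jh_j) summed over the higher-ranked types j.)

On C and D alone, R = ΣλE/(1+Σλh) = 0.1318/1.262 = 0.1044 kJ/s.
E: E/h = 9.4/39 = 0.241 kJ/s.
Since 0.241 > R, including E increases the long-run rate.

Yes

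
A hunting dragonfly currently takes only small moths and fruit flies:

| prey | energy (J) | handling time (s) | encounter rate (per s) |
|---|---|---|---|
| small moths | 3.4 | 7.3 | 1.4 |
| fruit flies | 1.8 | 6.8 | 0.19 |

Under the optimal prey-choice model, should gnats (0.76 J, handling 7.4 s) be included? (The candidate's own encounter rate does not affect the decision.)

On small moths and fruit flies alone, R = ΣλE/(1+Σλh) = 5.102/12.51 = 0.4078 J/s.
Profitability of gnats: 0.76/7.4 = 0.1027 J/s.
Since 0.1027 < R, time spent handling gnats is better spent searching.

No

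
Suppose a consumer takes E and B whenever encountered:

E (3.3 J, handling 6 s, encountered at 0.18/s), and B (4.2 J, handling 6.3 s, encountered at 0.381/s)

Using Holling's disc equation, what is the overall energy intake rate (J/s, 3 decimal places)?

Energy encountered per unit search time: 0.18×3.3 + 0.381×4.2 = 2.194 J/s.
Handling time per unit search time: 0.18×6 + 0.381×6.3 = 3.48.
Rate = 2.194/(1 + 3.48) = 0.4897 J/s.

0.490 J/s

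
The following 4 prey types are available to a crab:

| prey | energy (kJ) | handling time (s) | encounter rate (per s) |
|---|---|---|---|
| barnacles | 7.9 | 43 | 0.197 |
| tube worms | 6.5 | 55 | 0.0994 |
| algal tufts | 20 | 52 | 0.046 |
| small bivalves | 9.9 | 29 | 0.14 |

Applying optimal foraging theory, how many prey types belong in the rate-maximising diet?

Profitabilities (E/h, kJ/s): algal tufts 0.385, small bivalves 0.341, barnacles 0.184, tube worms 0.118. Add prey in this order while the next type's profitability exceeds the intake rate on those already taken.
Rate on top 1: 0.2712. small bivalves: 0.341 > 0.2712 → include.
Rate on top 2: 0.3094. barnacles: 0.184 < 0.3094 → exclude; stop.
Optimal diet: algal tufts, small bivalves — 2 of 4 types.

2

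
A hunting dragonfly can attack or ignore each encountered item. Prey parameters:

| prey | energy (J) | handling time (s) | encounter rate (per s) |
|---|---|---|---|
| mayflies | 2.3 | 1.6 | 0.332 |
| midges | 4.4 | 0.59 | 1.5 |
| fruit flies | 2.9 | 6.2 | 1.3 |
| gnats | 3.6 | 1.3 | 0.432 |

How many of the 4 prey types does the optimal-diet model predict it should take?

Profitabilities (E/h, J/s): midges 7.46, gnats 2.77, mayflies 1.44, fruit flies 0.468. Add prey in this order while the next type's profitability exceeds the intake rate on those already taken.
Rate on top 1: 3.501. gnats: 2.77 < 3.501 → exclude; stop.
Optimal diet: midges — 1 of 4 types.

1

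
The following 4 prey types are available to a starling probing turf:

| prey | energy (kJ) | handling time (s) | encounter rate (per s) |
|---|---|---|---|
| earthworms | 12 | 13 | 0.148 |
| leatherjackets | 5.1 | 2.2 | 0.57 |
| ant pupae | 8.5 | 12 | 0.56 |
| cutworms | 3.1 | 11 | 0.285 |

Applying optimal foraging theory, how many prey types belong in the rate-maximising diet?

1

E/h in descending order: leatherjackets 2.32, earthworms 0.923, ant pupae 0.708, cutworms 0.282 kJ/s. The optimal diet is the largest prefix of this list for which every included type satisfies E_i/h_i > R on the types above it.
Rate on top 1: 1.29. earthworms: 0.923 < 1.29 → exclude; stop.
Optimal diet: leatherjackets — 1 of 4 types.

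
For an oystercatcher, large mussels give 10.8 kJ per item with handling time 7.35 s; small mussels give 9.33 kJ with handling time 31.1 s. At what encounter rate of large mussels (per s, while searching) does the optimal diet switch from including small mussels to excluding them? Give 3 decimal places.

At the threshold, the rate on large mussels alone equals the profitability of small mussels: λ·10.8/(1 + λ·7.35) = 9.33/31.1 = 0.3.
Rearranging, λ(10.8 − 0.3×7.35) = 0.3, so λ = 0.3/8.595 = 0.0349 per s.

0.035 per s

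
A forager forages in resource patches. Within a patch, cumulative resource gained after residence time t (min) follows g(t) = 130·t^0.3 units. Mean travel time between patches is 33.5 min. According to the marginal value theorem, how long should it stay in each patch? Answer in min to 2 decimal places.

14.36 min

Maximise g(t)/(T+t): set derivative to zero → g'(t)(T+t) = g(t).
g'(t) = 0.3·130·t^-0.7. Setting 0.3·130·t^-0.7 = 130·t^0.3/(33.5+t) gives 0.3(33.5+t) = t, so 0.70·t = 0.3×33.5.
t* = 0.3×33.5/0.70 = 14.36 min.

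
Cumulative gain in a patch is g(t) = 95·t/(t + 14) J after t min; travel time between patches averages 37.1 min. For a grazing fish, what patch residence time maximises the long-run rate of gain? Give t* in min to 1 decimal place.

Optimal t* satisfies g'(t*) = g(t*)/(T + t*).
g'(t) = 95·14/(t + 14)². Setting 95·14/(t+14)² = 95t/[(t+14)(37.1+t)] gives 14(37.1+t) = t(t+14), so t² = 14×37.1 = 519.4.
t* = √519.4 = 22.79 min.

22.8 min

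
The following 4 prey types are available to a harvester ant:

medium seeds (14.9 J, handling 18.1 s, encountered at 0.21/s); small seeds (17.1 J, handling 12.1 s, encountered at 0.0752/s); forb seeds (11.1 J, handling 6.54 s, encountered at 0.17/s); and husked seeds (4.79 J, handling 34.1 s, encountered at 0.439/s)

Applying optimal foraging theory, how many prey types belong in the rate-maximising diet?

2

E/h in descending order: forb seeds 1.7, small seeds 1.41, medium seeds 0.823, husked seeds 0.14 J/s. The optimal diet is the largest prefix of this list for which every included type satisfies E_i/h_i > R on the types above it.
Rate on top 1: 0.8936. small seeds: 1.41 > 0.8936 → include.
Rate on top 2: 1.05. medium seeds: 0.823 < 1.05 → exclude; stop.
Optimal diet: forb seeds, small seeds — 2 of 4 types.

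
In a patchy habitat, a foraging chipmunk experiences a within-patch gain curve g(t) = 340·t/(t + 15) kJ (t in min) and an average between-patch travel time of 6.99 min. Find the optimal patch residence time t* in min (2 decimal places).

10.24 min

Maximise g(t)/(T+t): set derivative to zero → g'(t)(T+t) = g(t).
g'(t) = 340·15/(t + 15)². Setting 340·15/(t+15)² = 340t/[(t+15)(6.99+t)] gives 15(6.99+t) = t(t+15), so t² = 15×6.99 = 104.9.
t* = √104.9 = 10.24 min.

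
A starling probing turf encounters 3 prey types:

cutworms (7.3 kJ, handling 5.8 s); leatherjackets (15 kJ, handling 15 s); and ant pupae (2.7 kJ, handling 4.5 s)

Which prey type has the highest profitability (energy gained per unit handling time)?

In descending order of E/h:
cutworms: 7.3/5.8 = 1.26 kJ/s
leatherjackets: 15/15 = 1 kJ/s
ant pupae: 2.7/4.5 = 0.6 kJ/s

cutworms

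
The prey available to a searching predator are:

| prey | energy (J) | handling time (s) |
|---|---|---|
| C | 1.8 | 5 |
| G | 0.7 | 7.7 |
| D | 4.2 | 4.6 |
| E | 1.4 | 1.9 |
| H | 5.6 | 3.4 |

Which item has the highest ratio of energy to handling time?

In descending order of E/h:
H: 5.6/3.4 = 1.65 J/s
D: 4.2/4.6 = 0.913 J/s
E: 1.4/1.9 = 0.737 J/s
C: 1.8/5 = 0.36 J/s
G: 0.7/7.7 = 0.0909 J/s

H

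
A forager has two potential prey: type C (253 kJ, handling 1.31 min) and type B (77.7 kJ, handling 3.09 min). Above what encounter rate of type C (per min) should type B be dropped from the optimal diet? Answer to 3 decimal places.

Drop type B once their profitability E₂/h₂ falls below the rate achievable on type C alone: E₂/h₂ = λE₁/(1 + λh₁).
Solve for λ: λE₁h₂ = E₂(1 + λh₁) → λ(E₁h₂ − E₂h₁) = E₂ → λ = E₂/(E₁h₂ − E₂h₁).
λ = 77.7/(253×3.09 − 77.7×1.31) = 77.7/680 = 0.1143 per min.

0.114 per min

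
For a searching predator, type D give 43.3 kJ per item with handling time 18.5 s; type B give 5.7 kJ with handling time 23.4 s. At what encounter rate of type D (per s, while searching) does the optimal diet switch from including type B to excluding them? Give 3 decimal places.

0.006 per s

At the threshold, the rate on type D alone equals the profitability of type B: λ·43.3/(1 + λ·18.5) = 5.7/23.4 = 0.2436.
Rearranging, λ(43.3 − 0.2436×18.5) = 0.2436, so λ = 0.2436/38.79 = 0.006279 per s.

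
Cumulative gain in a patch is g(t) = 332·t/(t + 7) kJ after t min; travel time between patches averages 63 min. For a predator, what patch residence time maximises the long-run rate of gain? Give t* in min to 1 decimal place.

Maximise g(t)/(T+t): set derivative to zero → g'(t)(T+t) = g(t).
g'(t) = 332·7/(t + 7)². Setting 332·7/(t+7)² = 332t/[(t+7)(63+t)] gives 7(63+t) = t(t+7), so t² = 7×63 = 441.
t* = √441 = 21 min.

21.0 min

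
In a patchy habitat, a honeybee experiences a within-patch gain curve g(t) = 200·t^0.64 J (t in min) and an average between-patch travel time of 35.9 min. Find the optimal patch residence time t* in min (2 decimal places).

Maximise g(t)/(T+t): set derivative to zero → g'(t)(T+t) = g(t).
g'(t) = 0.64·200·t^-0.36. Setting 0.64·200·t^-0.36 = 200·t^0.64/(35.9+t) gives 0.64(35.9+t) = t, so 0.36·t = 0.64×35.9.
t* = 0.64×35.9/0.36 = 63.82 min.

63.82 min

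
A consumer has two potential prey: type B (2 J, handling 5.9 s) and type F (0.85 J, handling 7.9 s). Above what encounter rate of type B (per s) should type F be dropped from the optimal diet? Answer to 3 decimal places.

0.079 per s

Drop type F once their profitability E₂/h₂ falls below the rate achievable on type B alone: E₂/h₂ = λE₁/(1 + λh₁).
Solve for λ: λE₁h₂ = E₂(1 + λh₁) → λ(E₁h₂ − E₂h₁) = E₂ → λ = E₂/(E₁h₂ − E₂h₁).
λ = 0.85/(2×7.9 − 0.85×5.9) = 0.85/10.79 = 0.07881 per s.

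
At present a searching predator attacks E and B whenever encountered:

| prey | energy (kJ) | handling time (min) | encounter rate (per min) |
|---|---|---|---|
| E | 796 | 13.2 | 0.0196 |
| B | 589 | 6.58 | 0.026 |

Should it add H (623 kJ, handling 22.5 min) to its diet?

Yes

Current rate: (0.0196×796 + 0.026×589)/(1 + 0.0196×13.2 + 0.026×6.58) = 21.62 kJ/min.
H: E/h = 623/22.5 = 27.69 kJ/min.
27.69 > 21.62, so adding H raises the average — include it.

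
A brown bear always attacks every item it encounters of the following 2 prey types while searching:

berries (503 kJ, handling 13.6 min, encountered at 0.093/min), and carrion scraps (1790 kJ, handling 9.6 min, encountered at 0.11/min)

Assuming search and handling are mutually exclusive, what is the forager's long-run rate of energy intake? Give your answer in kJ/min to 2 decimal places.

Energy encountered per unit search time: 0.093×503 + 0.11×1790 = 243.7 kJ/min.
Handling time per unit search time: 0.093×13.6 + 0.11×9.6 = 2.321.
Rate = 243.7/(1 + 2.321) = 73.38 kJ/min.

73.38 kJ/min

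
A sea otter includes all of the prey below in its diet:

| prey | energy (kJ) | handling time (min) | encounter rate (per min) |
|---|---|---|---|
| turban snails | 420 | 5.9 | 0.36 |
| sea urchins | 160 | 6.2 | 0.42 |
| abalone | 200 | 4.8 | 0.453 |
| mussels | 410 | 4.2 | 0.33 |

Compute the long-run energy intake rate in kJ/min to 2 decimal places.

47.83 kJ/min

Energy encountered per unit search time: 0.36×420 + 0.42×160 + 0.453×200 + 0.33×410 = 444.3 kJ/min.
Handling time per unit search time: 0.36×5.9 + 0.42×6.2 + 0.453×4.8 + 0.33×4.2 = 8.288.
Rate = 444.3/(1 + 8.288) = 47.83 kJ/min.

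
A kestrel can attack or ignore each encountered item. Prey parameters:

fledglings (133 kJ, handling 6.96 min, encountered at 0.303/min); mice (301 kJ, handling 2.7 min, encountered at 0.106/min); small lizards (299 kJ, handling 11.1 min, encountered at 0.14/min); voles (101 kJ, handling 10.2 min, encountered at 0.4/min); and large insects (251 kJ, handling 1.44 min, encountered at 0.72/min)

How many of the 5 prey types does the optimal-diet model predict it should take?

2

Profitabilities (E/h, kJ/min): large insects 174, mice 111, small lizards 26.9, fledglings 19.1, voles 9.9. Add prey in this order while the next type's profitability exceeds the intake rate on those already taken.
Rate on top 1: 88.73. mice: 111 > 88.73 → include.
Rate on top 2: 91.53. small lizards: 26.9 < 91.53 → exclude; stop.
Optimal diet: large insects, mice — 2 of 5 types.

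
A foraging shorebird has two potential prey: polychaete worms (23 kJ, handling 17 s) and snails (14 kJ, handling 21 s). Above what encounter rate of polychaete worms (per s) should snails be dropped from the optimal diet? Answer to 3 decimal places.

At the threshold, the rate on polychaete worms alone equals the profitability of snails: λ·23/(1 + λ·17) = 14/21 = 0.6667.
Rearranging, λ(23 − 0.6667×17) = 0.6667, so λ = 0.6667/11.67 = 0.05714 per s.

0.057 per s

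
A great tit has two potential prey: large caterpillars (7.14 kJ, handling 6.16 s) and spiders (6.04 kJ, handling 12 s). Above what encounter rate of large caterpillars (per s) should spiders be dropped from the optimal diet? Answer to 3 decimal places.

The zero-one rule: include spiders iff E₂/h₂ > λE₁/(1+λh₁). Equality gives the switch point.
λE₁h₂ = E₂ + λE₂h₁ ⇒ λ = E₂/(E₁h₂ − E₂h₁) = 6.04/(85.68 − 37.21) = 0.1246 per s.

0.125 per s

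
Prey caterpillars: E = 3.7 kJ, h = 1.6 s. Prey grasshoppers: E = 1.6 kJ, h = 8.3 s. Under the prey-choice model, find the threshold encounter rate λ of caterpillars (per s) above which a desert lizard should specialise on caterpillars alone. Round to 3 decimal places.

At the threshold, the rate on caterpillars alone equals the profitability of grasshoppers: λ·3.7/(1 + λ·1.6) = 1.6/8.3 = 0.1928.
Rearranging, λ(3.7 − 0.1928×1.6) = 0.1928, so λ = 0.1928/3.392 = 0.05684 per s.

0.057 per s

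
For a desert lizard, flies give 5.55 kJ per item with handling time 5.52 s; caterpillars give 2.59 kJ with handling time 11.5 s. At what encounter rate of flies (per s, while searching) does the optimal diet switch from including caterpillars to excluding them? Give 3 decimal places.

0.052 per s

The zero-one rule: include caterpillars iff E₂/h₂ > λE₁/(1+λh₁). Equality gives the switch point.
λE₁h₂ = E₂ + λE₂h₁ ⇒ λ = E₂/(E₁h₂ − E₂h₁) = 2.59/(63.82 − 14.3) = 0.05229 per s.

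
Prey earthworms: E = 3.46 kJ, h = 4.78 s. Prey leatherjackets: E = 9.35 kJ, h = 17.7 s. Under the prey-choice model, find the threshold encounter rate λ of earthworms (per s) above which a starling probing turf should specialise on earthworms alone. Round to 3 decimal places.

At the threshold, the rate on earthworms alone equals the profitability of leatherjackets: λ·3.46/(1 + λ·4.78) = 9.35/17.7 = 0.5282.
Rearranging, λ(3.46 − 0.5282×4.78) = 0.5282, so λ = 0.5282/0.935 = 0.565 per s.

0.565 per s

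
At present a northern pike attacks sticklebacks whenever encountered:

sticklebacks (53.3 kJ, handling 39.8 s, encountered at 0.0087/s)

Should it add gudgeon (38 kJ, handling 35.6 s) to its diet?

On sticklebacks alone, R = ΣλE/(1+Σλh) = 0.4637/1.346 = 0.3444 kJ/s.
gudgeon: E/h = 38/35.6 = 1.067 kJ/s.
1.067 > 0.3444, so adding gudgeon raises the average — include it.

Yes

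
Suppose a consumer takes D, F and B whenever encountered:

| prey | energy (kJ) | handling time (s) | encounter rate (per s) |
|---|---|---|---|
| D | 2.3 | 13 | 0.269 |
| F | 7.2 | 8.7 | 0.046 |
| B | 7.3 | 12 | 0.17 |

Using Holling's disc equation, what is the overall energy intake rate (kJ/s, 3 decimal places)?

R = (0.269×2.3 + 0.046×7.2 + 0.17×7.3) / (1 + 0.269×13 + 0.046×8.7 + 0.17×12) = 2.191/6.937 = 0.3158 kJ/s.

0.316 kJ/s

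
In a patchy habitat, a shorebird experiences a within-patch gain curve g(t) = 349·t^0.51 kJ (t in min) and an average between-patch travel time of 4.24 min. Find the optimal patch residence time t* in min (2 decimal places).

4.41 min

By the marginal value theorem, leave when the instantaneous gain rate g'(t) equals the habitat-wide average g(t)/(T + t).
g'(t) = 0.51·349·t^-0.49. Setting 0.51·349·t^-0.49 = 349·t^0.51/(4.24+t) gives 0.51(4.24+t) = t, so 0.49·t = 0.51×4.24.
t* = 0.51×4.24/0.49 = 4.413 min.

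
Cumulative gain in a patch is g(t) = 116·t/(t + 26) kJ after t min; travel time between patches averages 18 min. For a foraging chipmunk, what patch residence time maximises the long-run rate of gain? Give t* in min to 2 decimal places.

Maximise g(t)/(T+t): set derivative to zero → g'(t)(T+t) = g(t).
g'(t) = 116·26/(t + 26)². Setting 116·26/(t+26)² = 116t/[(t+26)(18+t)] gives 26(18+t) = t(t+26), so t² = 26×18 = 468.
t* = √468 = 21.63 min.

21.63 min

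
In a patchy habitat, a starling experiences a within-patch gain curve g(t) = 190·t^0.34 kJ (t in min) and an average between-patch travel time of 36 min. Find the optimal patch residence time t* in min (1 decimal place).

18.5 min

Optimal t* satisfies g'(t*) = g(t*)/(T + t*).
g'(t) = 0.34·190·t^-0.66. Setting 0.34·190·t^-0.66 = 190·t^0.34/(36+t) gives 0.34(36+t) = t, so 0.66·t = 0.34×36.
t* = 0.34×36/0.66 = 18.55 min.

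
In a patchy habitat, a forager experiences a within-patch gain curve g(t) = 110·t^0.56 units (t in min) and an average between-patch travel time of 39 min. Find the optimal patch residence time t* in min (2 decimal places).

By the marginal value theorem, leave when the instantaneous gain rate g'(t) equals the habitat-wide average g(t)/(T + t).
g'(t) = 0.56·110·t^-0.44. Setting 0.56·110·t^-0.44 = 110·t^0.56/(39+t) gives 0.56(39+t) = t, so 0.44·t = 0.56×39.
t* = 0.56×39/0.44 = 49.64 min.

49.64 min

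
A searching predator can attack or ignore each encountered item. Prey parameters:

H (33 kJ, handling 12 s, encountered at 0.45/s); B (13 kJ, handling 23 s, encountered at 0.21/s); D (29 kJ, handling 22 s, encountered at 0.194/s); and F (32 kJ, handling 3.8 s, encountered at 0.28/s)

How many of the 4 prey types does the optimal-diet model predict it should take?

Rank by E/h (kJ/s): F 8.42, H 2.75, D 1.32, B 0.565. Include each in turn until the next type's E/h falls below the running intake rate.
Rate on top 1: 4.341. H: 2.75 < 4.341 → exclude; stop.
Optimal diet: F — 1 of 4 types.

1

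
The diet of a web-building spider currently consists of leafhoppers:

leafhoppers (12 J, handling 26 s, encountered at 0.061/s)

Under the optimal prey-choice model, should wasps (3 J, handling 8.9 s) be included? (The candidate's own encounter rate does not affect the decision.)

Yes

On leafhoppers alone, R = ΣλE/(1+Σλh) = 0.732/2.586 = 0.2831 J/s.
wasps: E/h = 3/8.9 = 0.3371 J/s.
0.3371 > 0.2831, so adding wasps raises the average — include it.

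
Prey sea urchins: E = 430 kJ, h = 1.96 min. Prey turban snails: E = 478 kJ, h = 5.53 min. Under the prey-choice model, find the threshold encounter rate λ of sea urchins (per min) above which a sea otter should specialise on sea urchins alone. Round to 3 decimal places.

0.332 per min

Drop turban snails once their profitability E₂/h₂ falls below the rate achievable on sea urchins alone: E₂/h₂ = λE₁/(1 + λh₁).
Solve for λ: λE₁h₂ = E₂(1 + λh₁) → λ(E₁h₂ − E₂h₁) = E₂ → λ = E₂/(E₁h₂ − E₂h₁).
λ = 478/(430×5.53 − 478×1.96) = 478/1441 = 0.3317 per min.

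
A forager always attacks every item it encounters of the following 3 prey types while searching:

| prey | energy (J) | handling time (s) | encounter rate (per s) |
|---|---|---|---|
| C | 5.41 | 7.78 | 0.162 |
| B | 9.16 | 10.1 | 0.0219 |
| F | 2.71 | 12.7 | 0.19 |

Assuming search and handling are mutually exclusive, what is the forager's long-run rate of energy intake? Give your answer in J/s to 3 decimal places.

Energy encountered per unit search time: 0.162×5.41 + 0.0219×9.16 + 0.19×2.71 = 1.592 J/s.
Handling time per unit search time: 0.162×7.78 + 0.0219×10.1 + 0.19×12.7 = 3.895.
Rate = 1.592/(1 + 3.895) = 0.3252 J/s.

0.325 J/s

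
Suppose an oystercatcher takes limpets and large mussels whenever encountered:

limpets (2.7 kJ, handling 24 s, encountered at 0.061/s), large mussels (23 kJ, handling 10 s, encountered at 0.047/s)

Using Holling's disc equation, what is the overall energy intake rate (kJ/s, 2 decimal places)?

Energy encountered per unit search time: 0.061×2.7 + 0.047×23 = 1.246 kJ/s.
Handling time per unit search time: 0.061×24 + 0.047×10 = 1.934.
Rate = 1.246/(1 + 1.934) = 0.4246 kJ/s.

0.42 kJ/s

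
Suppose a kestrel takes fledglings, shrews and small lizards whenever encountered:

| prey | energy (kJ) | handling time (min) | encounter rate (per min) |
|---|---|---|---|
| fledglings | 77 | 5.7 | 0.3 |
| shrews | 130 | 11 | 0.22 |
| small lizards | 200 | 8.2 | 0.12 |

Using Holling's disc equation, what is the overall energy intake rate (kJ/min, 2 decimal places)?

12.38 kJ/min

R = (0.3×77 + 0.22×130 + 0.12×200) / (1 + 0.3×5.7 + 0.22×11 + 0.12×8.2) = 75.7/6.114 = 12.38 kJ/min.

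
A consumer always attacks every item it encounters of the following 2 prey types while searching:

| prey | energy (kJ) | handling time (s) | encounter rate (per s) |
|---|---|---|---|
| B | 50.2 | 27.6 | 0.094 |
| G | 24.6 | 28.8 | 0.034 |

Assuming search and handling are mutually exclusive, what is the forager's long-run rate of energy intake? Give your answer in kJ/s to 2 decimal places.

1.21 kJ/s

Energy encountered per unit search time: 0.094×50.2 + 0.034×24.6 = 5.555 kJ/s.
Handling time per unit search time: 0.094×27.6 + 0.034×28.8 = 3.574.
Rate = 5.555/(1 + 3.574) = 1.215 kJ/s.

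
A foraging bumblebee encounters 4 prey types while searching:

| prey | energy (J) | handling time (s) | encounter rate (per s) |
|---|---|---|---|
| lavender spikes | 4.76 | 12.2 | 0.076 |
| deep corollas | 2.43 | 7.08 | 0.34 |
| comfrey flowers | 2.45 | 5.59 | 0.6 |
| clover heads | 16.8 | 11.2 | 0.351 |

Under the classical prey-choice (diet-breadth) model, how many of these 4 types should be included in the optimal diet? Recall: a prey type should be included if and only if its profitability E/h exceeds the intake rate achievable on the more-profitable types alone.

1

E/h in descending order: clover heads 1.5, comfrey flowers 0.438, lavender spikes 0.39, deep corollas 0.343 J/s. The optimal diet is the largest prefix of this list for which every included type satisfies E_i/h_i > R on the types above it.
Rate on top 1: 1.196. comfrey flowers: 0.438 < 1.196 → exclude; stop.
Optimal diet: clover heads — 1 of 4 types.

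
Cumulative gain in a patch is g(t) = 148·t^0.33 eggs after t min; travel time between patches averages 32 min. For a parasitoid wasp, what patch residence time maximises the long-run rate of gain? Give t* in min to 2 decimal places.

By the marginal value theorem, leave when the instantaneous gain rate g'(t) equals the habitat-wide average g(t)/(T + t).
g'(t) = 0.33·148·t^-0.67. Setting 0.33·148·t^-0.67 = 148·t^0.33/(32+t) gives 0.33(32+t) = t, so 0.67·t = 0.33×32.
t* = 0.33×32/0.67 = 15.76 min.

15.76 min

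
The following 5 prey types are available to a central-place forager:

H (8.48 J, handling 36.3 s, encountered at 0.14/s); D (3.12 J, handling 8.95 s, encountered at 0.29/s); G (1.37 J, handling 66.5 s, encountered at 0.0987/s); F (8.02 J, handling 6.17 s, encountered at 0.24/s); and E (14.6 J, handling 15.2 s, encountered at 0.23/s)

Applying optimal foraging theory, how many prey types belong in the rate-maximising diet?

2

Profitabilities (E/h, J/s): F 1.3, E 0.961, D 0.349, H 0.234, G 0.0206. Add prey in this order while the next type's profitability exceeds the intake rate on those already taken.
Rate on top 1: 0.7759. E: 0.961 > 0.7759 → include.
Rate on top 2: 0.8839. D: 0.349 < 0.8839 → exclude; stop.
Optimal diet: F, E — 2 of 5 types.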